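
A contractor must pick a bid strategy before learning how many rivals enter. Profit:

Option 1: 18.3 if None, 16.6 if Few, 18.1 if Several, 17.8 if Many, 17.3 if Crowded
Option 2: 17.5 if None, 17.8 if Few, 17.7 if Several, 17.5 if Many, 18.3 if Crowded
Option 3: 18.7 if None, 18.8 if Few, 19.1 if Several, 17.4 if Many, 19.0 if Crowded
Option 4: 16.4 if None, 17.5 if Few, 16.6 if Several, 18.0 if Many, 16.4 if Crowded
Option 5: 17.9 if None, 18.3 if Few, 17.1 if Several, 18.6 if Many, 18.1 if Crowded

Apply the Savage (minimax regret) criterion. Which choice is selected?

Column bests: None=18.7, Few=18.8, Several=19.1, Many=18.6, Crowded=19.0.
Option 1 regrets: 0.4, 2.2, 1.0, 0.8, 1.7 → max 2.2
Option 2 regrets: 1.2, 1.0, 1.4, 1.1, 0.7 → max 1.4
Option 3 regrets: 0.0, 0.0, 0.0, 1.2, 0.0 → max 1.2
Option 4 regrets: 2.3, 1.3, 2.5, 0.6, 2.6 → max 2.6
Option 5 regrets: 0.8, 0.5, 2.0, 0.0, 0.9 → max 2.0
Smallest max regret = 1.2 → Option 3.

Option 3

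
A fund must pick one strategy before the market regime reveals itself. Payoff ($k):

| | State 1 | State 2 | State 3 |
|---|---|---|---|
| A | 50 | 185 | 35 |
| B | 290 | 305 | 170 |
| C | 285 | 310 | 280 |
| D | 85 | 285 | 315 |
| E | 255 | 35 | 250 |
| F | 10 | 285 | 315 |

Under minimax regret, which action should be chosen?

Column bests: State 1=290, State 2=310, State 3=315.
A regrets: 240, 125, 280 → max 280
B regrets: 0, 5, 145 → max 145
C regrets: 5, 0, 35 → max 35
D regrets: 205, 25, 0 → max 205
E regrets: 35, 275, 65 → max 275
F regrets: 280, 25, 0 → max 280
Smallest max regret = 35 → C.

C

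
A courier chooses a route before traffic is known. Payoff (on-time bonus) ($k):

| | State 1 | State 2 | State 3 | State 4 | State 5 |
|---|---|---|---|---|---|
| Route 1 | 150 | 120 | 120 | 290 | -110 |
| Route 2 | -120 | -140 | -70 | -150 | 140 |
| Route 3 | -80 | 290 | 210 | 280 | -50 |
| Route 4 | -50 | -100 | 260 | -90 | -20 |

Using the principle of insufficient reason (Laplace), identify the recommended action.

Row averages: Route 1=114, Route 2=-68, Route 3=130, Route 4=0
Highest average = 130 → Route 3.

Route 3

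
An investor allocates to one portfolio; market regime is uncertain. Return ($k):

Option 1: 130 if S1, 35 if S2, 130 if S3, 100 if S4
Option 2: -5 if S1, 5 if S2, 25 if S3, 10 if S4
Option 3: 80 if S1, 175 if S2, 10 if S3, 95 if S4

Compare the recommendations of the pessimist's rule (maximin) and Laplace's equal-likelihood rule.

Row minima: Option 1=35, Option 2=-5, Option 3=10
Best worst-case = 35 → Option 1.
Row averages: Option 1=98.75, Option 2=8.75, Option 3=90
Highest average = 98.75 → Option 1.

maximin → Option 1; laplace → Option 1 (agree)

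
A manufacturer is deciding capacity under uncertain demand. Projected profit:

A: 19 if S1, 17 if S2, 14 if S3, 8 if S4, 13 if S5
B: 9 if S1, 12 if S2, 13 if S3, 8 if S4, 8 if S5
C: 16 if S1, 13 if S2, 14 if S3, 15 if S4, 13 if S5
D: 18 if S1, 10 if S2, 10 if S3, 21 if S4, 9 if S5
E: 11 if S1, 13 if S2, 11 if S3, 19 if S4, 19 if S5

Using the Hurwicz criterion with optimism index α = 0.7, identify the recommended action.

A: 0.7·19 + 0.3·8 = 15.7
B: 0.7·13 + 0.3·8 = 11.5
C: 0.7·16 + 0.3·13 = 15.1
D: 0.7·21 + 0.3·9 = 17.4
E: 0.7·19 + 0.3·11 = 16.6
Highest Hurwicz score = 17.4 → D.

D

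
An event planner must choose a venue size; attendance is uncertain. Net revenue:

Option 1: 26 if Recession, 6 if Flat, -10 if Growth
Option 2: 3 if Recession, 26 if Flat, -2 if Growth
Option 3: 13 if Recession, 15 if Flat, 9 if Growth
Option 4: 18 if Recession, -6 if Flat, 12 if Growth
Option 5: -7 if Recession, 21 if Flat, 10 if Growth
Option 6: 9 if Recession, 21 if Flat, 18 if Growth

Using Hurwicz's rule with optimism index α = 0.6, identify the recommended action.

Option 1: 0.6·26 + 0.4·(-10) = 11.6
Option 2: 0.6·26 + 0.4·(-2) = 14.8
Option 3: 0.6·15 + 0.4·9 = 12.6
Option 4: 0.6·18 + 0.4·(-6) = 8.4
Option 5: 0.6·21 + 0.4·(-7) = 9.8
Option 6: 0.6·21 + 0.4·9 = 16.2
Highest Hurwicz score = 16.2 → Option 6.

Option 6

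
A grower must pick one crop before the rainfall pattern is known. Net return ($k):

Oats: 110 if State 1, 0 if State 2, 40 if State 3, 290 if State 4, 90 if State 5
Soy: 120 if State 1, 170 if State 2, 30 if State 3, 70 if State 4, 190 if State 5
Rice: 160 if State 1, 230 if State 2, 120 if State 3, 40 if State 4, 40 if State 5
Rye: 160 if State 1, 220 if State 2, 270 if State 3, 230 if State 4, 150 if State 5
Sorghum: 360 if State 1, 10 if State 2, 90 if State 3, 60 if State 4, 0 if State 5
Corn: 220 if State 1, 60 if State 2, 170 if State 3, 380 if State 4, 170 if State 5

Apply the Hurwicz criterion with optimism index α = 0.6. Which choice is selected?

Oats: 0.6·290 + 0.4·0 = 174
Soy: 0.6·190 + 0.4·30 = 126
Rice: 0.6·230 + 0.4·40 = 154
Rye: 0.6·270 + 0.4·150 = 222
Sorghum: 0.6·360 + 0.4·0 = 216
Corn: 0.6·380 + 0.4·60 = 252
Highest Hurwicz score = 252 → Corn.

Corn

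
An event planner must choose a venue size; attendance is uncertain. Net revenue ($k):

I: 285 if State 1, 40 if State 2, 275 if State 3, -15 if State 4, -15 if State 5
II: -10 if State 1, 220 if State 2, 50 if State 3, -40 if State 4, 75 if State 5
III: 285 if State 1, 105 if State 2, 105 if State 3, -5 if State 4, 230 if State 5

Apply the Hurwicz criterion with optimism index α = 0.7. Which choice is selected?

I: 0.7·285 + 0.3·(-15) = 195
II: 0.7·220 + 0.3·(-40) = 142
III: 0.7·285 + 0.3·(-5) = 198
Highest Hurwicz score = 198 → III.

III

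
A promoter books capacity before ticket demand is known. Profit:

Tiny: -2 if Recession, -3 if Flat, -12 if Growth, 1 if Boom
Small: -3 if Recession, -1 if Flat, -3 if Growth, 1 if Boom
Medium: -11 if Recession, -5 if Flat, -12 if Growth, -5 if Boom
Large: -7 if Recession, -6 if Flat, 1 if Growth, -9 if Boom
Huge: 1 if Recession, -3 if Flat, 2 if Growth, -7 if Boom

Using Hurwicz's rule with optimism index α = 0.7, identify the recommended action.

Tiny: 0.7·1 + 0.3·(-12) = -2.9
Small: 0.7·1 + 0.3·(-3) = -0.2
Medium: 0.7·(-5) + 0.3·(-12) = -7.1
Large: 0.7·1 + 0.3·(-9) = -2
Huge: 0.7·2 + 0.3·(-7) = -0.7
Highest Hurwicz score = -0.2 → Small.

Small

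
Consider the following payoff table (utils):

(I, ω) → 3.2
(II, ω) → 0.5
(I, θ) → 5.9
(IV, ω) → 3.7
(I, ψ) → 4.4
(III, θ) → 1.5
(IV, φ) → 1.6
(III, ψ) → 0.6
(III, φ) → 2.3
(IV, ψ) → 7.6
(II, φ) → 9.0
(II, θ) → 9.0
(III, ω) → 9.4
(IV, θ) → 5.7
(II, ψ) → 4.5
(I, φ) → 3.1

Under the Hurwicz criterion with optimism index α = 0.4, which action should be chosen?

I

I: 0.4·5.9 + 0.6·3.1 = 4.22
II: 0.4·9.0 + 0.6·0.5 = 3.9
III: 0.4·9.4 + 0.6·0.6 = 4.12
IV: 0.4·7.6 + 0.6·1.6 = 4
Highest Hurwicz score = 4.22 → I.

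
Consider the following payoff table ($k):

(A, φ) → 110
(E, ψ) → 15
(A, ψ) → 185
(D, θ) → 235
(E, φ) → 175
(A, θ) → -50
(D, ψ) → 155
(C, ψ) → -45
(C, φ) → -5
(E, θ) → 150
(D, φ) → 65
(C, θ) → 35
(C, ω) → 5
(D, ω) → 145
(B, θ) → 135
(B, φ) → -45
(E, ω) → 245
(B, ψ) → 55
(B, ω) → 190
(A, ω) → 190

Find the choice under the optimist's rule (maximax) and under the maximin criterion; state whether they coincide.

Row maxima: A=190, B=190, C=35, D=235, E=245
Best best-case = 245 → E.
Row minima: A=-50, B=-45, C=-45, D=65, E=15
Best worst-case = 65 → D.

maximax → E; maximin → D (disagree)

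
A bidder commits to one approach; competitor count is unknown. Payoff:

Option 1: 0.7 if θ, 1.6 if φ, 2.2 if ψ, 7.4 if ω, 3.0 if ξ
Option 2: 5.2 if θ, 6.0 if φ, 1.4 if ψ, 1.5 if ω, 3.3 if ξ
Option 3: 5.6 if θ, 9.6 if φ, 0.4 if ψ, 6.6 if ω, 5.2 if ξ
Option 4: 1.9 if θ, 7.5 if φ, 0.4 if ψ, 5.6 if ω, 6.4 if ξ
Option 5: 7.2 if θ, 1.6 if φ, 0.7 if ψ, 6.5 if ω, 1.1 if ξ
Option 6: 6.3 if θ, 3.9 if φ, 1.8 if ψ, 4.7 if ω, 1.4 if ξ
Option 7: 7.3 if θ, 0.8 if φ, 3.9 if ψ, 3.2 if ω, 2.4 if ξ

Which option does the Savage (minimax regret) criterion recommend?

Column bests: θ=7.3, φ=9.6, ψ=3.9, ω=7.4, ξ=6.4.
Option 1 regrets: 6.6, 8.0, 1.7, 0.0, 3.4 → max 8.0
Option 2 regrets: 2.1, 3.6, 2.5, 5.9, 3.1 → max 5.9
Option 3 regrets: 1.7, 0.0, 3.5, 0.8, 1.2 → max 3.5
Option 4 regrets: 5.4, 2.1, 3.5, 1.8, 0.0 → max 5.4
Option 5 regrets: 0.1, 8.0, 3.2, 0.9, 5.3 → max 8.0
Option 6 regrets: 1.0, 5.7, 2.1, 2.7, 5.0 → max 5.7
Option 7 regrets: 0.0, 8.8, 0.0, 4.2, 4.0 → max 8.8
Smallest max regret = 3.5 → Option 3.

Option 3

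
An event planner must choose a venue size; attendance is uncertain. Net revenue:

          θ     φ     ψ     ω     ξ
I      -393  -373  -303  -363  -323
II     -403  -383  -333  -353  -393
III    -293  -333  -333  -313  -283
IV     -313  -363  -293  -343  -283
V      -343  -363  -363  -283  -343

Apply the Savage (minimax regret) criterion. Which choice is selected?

Column bests: θ=-293, φ=-333, ψ=-293, ω=-283, ξ=-283.
I regrets: 100, 40, 10, 80, 40 → max 100
II regrets: 110, 50, 40, 70, 110 → max 110
III regrets: 0, 0, 40, 30, 0 → max 40
IV regrets: 20, 30, 0, 60, 0 → max 60
V regrets: 50, 30, 70, 0, 60 → max 70
Smallest max regret = 40 → III.

III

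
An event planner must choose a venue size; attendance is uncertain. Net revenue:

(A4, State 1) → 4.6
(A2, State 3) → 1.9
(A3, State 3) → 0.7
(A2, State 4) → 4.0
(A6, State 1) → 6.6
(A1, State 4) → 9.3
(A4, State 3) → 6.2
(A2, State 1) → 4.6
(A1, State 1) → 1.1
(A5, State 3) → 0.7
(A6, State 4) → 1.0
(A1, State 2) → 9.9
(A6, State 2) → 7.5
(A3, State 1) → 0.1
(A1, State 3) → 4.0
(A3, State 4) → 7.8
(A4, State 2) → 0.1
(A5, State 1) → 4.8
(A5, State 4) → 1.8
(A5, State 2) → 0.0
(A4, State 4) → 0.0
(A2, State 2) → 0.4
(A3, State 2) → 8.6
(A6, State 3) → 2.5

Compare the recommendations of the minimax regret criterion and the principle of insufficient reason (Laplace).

minimax regret → A1; laplace → A1 (agree)

Column bests: State 1=6.6, State 2=9.9, State 3=6.2, State 4=9.3.
A1 regrets: 5.5, 0.0, 2.2, 0.0 → max 5.5
A2 regrets: 2.0, 9.5, 4.3, 5.3 → max 9.5
A3 regrets: 6.5, 1.3, 5.5, 1.5 → max 6.5
A4 regrets: 2.0, 9.8, 0.0, 9.3 → max 9.8
A5 regrets: 1.8, 9.9, 5.5, 7.5 → max 9.9
A6 regrets: 0.0, 2.4, 3.7, 8.3 → max 8.3
Smallest max regret = 5.5 → A1.
Row averages: A1=6.075, A2=2.725, A3=4.3, A4=2.725, A5=1.825, A6=4.4
Highest average = 6.075 → A1.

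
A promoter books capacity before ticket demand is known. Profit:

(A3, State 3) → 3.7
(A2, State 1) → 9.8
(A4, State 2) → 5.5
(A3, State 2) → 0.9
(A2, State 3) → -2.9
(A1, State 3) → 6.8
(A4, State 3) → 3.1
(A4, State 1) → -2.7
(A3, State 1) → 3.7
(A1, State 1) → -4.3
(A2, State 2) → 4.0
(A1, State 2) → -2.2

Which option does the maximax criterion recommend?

Row maxima: A1=6.8, A2=9.8, A3=3.7, A4=5.5
Best best-case = 9.8 → A2.

A2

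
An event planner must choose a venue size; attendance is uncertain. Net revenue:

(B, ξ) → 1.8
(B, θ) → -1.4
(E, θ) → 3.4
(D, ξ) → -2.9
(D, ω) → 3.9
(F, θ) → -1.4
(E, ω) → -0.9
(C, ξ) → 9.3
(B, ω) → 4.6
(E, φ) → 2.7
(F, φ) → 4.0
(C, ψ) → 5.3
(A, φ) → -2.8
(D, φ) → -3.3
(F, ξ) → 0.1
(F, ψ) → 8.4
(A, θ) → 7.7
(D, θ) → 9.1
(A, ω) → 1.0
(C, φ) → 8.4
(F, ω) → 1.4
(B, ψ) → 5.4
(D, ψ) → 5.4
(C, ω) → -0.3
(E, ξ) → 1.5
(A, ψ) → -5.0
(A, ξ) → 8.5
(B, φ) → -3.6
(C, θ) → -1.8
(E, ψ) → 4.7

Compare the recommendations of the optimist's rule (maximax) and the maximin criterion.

Row maxima: A=8.5, B=5.4, C=9.3, D=9.1, E=4.7, F=8.4
Best best-case = 9.3 → C.
Row minima: A=-5.0, B=-3.6, C=-1.8, D=-3.3, E=-0.9, F=-1.4
Best worst-case = -0.9 → E.

maximax → C; maximin → E (disagree)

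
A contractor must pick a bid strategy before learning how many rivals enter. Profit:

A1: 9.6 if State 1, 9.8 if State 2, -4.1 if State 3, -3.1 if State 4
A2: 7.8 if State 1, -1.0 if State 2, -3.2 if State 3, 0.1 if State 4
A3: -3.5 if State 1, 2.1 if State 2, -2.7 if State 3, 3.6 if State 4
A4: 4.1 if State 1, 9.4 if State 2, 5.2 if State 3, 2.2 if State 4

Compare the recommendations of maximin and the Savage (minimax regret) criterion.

Row minima: A1=-4.1, A2=-3.2, A3=-3.5, A4=2.2
Best worst-case = 2.2 → A4.
Column bests: State 1=9.6, State 2=9.8, State 3=5.2, State 4=3.6.
A1 regrets: 0.0, 0.0, 9.3, 6.7 → max 9.3
A2 regrets: 1.8, 10.8, 8.4, 3.5 → max 10.8
A3 regrets: 13.1, 7.7, 7.9, 0.0 → max 13.1
A4 regrets: 5.5, 0.4, 0.0, 1.4 → max 5.5
Smallest max regret = 5.5 → A4.

maximin → A4; minimax regret → A4 (agree)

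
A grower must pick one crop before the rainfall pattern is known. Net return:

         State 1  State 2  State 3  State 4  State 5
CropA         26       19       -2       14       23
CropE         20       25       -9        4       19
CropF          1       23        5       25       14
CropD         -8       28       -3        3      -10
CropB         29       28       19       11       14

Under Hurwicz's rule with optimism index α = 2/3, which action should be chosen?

CropA: 2/3·26 + 1/3·(-2) = 50/3
CropE: 2/3·25 + 1/3·(-9) = 41/3
CropF: 2/3·25 + 1/3·1 = 17
CropD: 2/3·28 + 1/3·(-10) = 46/3
CropB: 2/3·29 + 1/3·11 = 23
Highest Hurwicz score = 23 → CropB.

CropB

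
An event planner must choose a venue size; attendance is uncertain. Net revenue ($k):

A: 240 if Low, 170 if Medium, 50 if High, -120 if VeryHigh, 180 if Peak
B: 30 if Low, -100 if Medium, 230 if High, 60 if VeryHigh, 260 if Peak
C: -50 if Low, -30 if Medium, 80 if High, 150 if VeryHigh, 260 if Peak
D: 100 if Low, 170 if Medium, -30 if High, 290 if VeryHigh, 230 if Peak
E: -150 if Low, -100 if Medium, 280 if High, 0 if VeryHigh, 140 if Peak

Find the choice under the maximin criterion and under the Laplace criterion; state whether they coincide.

maximin → D; laplace → D (agree)

Row minima: A=-120, B=-100, C=-50, D=-30, E=-150
Best worst-case = -30 → D.
Row averages: A=104, B=96, C=82, D=152, E=34
Highest average = 152 → D.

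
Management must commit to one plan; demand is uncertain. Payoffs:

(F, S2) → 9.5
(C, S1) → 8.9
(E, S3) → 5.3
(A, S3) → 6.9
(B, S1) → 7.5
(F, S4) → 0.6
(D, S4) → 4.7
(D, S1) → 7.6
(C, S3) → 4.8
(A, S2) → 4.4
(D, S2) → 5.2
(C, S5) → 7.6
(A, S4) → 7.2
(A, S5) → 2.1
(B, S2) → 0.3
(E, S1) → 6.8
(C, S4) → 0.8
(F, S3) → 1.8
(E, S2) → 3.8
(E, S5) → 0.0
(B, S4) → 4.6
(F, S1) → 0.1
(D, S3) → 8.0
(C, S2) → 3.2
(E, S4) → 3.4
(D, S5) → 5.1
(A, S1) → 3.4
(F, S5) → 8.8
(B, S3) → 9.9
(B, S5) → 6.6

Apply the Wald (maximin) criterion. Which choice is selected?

Row minima: A=2.1, B=0.3, C=0.8, D=4.7, E=0.0, F=0.1
Best worst-case = 4.7 → D.

D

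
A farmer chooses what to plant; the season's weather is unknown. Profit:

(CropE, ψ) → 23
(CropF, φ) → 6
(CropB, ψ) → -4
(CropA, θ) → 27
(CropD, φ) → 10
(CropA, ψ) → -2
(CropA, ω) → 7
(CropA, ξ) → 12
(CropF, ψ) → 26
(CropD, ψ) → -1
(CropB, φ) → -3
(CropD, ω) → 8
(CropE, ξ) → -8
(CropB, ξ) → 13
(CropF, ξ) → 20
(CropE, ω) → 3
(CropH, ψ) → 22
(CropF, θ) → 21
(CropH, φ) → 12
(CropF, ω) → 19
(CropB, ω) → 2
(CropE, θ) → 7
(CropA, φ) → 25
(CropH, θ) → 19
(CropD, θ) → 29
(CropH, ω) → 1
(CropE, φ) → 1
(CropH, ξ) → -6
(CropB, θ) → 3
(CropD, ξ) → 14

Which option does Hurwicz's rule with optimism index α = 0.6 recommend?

CropF

CropE: 0.6·23 + 0.4·(-8) = 10.6
CropA: 0.6·27 + 0.4·(-2) = 15.4
CropD: 0.6·29 + 0.4·(-1) = 17
CropH: 0.6·22 + 0.4·(-6) = 10.8
CropF: 0.6·26 + 0.4·6 = 18
CropB: 0.6·13 + 0.4·(-4) = 6.2
Highest Hurwicz score = 18 → CropF.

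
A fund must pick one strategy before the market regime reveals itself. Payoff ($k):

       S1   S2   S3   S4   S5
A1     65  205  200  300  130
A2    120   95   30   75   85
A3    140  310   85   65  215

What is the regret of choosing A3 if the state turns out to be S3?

115

Best payoff under S3 is 200.
Regret = 200 − 85 = 115.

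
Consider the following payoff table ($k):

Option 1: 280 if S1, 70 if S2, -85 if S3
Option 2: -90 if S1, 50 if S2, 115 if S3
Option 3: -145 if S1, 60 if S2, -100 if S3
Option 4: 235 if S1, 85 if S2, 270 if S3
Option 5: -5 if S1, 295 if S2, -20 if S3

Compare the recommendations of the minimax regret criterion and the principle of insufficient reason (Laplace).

Column bests: S1=280, S2=295, S3=270.
Option 1 regrets: 0, 225, 355 → max 355
Option 2 regrets: 370, 245, 155 → max 370
Option 3 regrets: 425, 235, 370 → max 425
Option 4 regrets: 45, 210, 0 → max 210
Option 5 regrets: 285, 0, 290 → max 290
Smallest max regret = 210 → Option 4.
Row averages: Option 1=265/3, Option 2=25, Option 3=-185/3, Option 4=590/3, Option 5=90
Highest average = 590/3 → Option 4.

minimax regret → Option 4; laplace → Option 4 (agree)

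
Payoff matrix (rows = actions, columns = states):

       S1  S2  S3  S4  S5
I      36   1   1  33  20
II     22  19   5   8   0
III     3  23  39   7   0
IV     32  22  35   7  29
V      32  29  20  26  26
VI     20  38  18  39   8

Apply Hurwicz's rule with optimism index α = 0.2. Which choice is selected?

I: 0.2·36 + 0.8·1 = 8
II: 0.2·22 + 0.8·0 = 4.4
III: 0.2·39 + 0.8·0 = 7.8
IV: 0.2·35 + 0.8·7 = 12.6
V: 0.2·32 + 0.8·20 = 22.4
VI: 0.2·39 + 0.8·8 = 14.2
Highest Hurwicz score = 22.4 → V.

V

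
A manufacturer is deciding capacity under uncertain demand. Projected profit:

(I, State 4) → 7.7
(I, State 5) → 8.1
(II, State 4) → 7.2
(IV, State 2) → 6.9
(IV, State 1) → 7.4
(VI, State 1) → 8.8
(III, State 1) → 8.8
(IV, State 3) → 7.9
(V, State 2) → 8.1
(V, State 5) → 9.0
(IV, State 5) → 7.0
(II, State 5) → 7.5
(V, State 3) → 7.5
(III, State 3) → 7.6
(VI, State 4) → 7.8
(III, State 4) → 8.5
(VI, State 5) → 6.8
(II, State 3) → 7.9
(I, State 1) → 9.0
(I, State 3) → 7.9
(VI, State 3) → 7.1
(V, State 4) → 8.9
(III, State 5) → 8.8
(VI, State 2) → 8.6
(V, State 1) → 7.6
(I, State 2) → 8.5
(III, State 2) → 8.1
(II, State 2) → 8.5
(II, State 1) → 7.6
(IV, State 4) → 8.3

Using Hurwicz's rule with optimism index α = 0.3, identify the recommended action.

I

I: 0.3·9.0 + 0.7·7.7 = 8.09
II: 0.3·8.5 + 0.7·7.2 = 7.59
III: 0.3·8.8 + 0.7·7.6 = 7.96
IV: 0.3·8.3 + 0.7·6.9 = 7.32
V: 0.3·9.0 + 0.7·7.5 = 7.95
VI: 0.3·8.8 + 0.7·6.8 = 7.4
Highest Hurwicz score = 8.09 → I.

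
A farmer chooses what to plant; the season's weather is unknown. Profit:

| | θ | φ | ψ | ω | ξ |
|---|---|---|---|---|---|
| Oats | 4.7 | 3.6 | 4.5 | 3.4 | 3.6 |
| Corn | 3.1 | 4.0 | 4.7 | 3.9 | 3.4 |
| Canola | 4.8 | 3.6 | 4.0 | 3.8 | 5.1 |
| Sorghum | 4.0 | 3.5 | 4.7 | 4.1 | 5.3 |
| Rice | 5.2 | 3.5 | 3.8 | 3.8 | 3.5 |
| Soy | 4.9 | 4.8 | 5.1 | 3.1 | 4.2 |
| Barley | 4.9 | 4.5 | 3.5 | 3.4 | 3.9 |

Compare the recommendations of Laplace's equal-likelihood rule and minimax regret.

Row averages: Oats=3.96, Corn=3.82, Canola=4.26, Sorghum=4.32, Rice=3.96, Soy=4.42, Barley=4.04
Highest average = 4.42 → Soy.
Column bests: θ=5.2, φ=4.8, ψ=5.1, ω=4.1, ξ=5.3.
Oats regrets: 0.5, 1.2, 0.6, 0.7, 1.7 → max 1.7
Corn regrets: 2.1, 0.8, 0.4, 0.2, 1.9 → max 2.1
Canola regrets: 0.4, 1.2, 1.1, 0.3, 0.2 → max 1.2
Sorghum regrets: 1.2, 1.3, 0.4, 0.0, 0.0 → max 1.3
Rice regrets: 0.0, 1.3, 1.3, 0.3, 1.8 → max 1.8
Soy regrets: 0.3, 0.0, 0.0, 1.0, 1.1 → max 1.1
Barley regrets: 0.3, 0.3, 1.6, 0.7, 1.4 → max 1.6
Smallest max regret = 1.1 → Soy.

laplace → Soy; minimax regret → Soy (agree)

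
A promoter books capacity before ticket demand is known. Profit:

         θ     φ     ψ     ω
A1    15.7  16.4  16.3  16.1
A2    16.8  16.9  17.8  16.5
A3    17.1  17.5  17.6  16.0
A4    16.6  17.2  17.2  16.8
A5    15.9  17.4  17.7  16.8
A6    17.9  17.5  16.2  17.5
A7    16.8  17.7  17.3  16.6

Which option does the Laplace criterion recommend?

A6

Row averages: A1=16.125, A2=17, A3=17.05, A4=16.95, A5=16.95, A6=17.275, A7=17.1
Highest average = 17.275 → A6.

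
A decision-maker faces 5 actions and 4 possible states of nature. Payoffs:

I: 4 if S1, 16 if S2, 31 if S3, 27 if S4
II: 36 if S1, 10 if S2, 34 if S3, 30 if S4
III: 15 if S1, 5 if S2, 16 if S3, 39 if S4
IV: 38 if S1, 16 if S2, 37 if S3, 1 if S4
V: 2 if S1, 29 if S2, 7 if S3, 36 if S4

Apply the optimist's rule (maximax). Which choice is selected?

III

Row maxima: I=31, II=36, III=39, IV=38, V=36
Best best-case = 39 → III.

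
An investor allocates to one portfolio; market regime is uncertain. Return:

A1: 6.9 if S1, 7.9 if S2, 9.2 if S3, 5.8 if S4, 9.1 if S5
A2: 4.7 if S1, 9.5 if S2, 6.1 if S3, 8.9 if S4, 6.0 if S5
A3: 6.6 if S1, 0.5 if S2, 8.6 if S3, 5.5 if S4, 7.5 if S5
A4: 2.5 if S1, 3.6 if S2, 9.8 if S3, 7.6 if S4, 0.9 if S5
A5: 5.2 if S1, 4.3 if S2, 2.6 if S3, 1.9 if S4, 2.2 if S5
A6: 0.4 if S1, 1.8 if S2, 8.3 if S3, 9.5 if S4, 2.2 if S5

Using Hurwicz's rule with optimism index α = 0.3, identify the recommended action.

A1: 0.3·9.2 + 0.7·5.8 = 6.82
A2: 0.3·9.5 + 0.7·4.7 = 6.14
A3: 0.3·8.6 + 0.7·0.5 = 2.93
A4: 0.3·9.8 + 0.7·0.9 = 3.57
A5: 0.3·5.2 + 0.7·1.9 = 2.89
A6: 0.3·9.5 + 0.7·0.4 = 3.13
Highest Hurwicz score = 6.82 → A1.

A1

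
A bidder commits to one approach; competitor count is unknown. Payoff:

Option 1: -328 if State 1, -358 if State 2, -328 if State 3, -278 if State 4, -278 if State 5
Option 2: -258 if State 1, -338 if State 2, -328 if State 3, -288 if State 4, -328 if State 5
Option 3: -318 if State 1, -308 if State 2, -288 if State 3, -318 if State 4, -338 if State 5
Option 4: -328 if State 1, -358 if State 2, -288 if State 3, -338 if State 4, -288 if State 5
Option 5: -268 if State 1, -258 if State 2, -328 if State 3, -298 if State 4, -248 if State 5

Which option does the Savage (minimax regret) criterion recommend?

Option 5

Column bests: State 1=-258, State 2=-258, State 3=-288, State 4=-278, State 5=-248.
Option 1 regrets: 70, 100, 40, 0, 30 → max 100
Option 2 regrets: 0, 80, 40, 10, 80 → max 80
Option 3 regrets: 60, 50, 0, 40, 90 → max 90
Option 4 regrets: 70, 100, 0, 60, 40 → max 100
Option 5 regrets: 10, 0, 40, 20, 0 → max 40
Smallest max regret = 40 → Option 5.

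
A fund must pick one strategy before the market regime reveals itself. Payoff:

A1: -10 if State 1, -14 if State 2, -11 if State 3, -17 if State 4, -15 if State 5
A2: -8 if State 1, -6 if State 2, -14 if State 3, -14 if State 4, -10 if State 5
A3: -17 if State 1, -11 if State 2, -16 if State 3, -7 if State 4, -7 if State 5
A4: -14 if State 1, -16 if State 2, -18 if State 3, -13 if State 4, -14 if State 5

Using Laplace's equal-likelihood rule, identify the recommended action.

A2

Row averages: A1=-13.4, A2=-10.4, A3=-11.6, A4=-15
Highest average = -10.4 → A2.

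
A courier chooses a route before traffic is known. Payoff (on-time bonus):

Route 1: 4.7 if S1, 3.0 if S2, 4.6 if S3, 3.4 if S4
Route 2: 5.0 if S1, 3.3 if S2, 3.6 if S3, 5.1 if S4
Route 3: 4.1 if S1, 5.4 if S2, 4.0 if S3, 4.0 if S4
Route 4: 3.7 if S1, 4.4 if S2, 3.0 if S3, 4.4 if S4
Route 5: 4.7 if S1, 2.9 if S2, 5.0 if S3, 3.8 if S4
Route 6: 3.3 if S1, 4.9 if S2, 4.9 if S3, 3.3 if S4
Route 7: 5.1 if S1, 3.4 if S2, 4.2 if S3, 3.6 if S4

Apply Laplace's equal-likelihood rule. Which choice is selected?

Row averages: Route 1=3.925, Route 2=4.25, Route 3=4.375, Route 4=3.875, Route 5=4.1, Route 6=4.1, Route 7=4.075
Highest average = 4.375 → Route 3.

Route 3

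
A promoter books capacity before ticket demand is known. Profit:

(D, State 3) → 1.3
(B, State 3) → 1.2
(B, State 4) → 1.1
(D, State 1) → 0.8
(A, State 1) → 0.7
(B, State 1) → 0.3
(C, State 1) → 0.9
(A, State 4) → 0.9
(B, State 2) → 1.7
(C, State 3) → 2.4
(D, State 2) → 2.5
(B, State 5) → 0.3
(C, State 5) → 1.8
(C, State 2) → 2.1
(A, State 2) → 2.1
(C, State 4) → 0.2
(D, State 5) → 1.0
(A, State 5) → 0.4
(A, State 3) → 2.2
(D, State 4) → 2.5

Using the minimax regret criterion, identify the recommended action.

D

Column bests: State 1=0.9, State 2=2.5, State 3=2.4, State 4=2.5, State 5=1.8.
A regrets: 0.2, 0.4, 0.2, 1.6, 1.4 → max 1.6
B regrets: 0.6, 0.8, 1.2, 1.4, 1.5 → max 1.5
C regrets: 0.0, 0.4, 0.0, 2.3, 0.0 → max 2.3
D regrets: 0.1, 0.0, 1.1, 0.0, 0.8 → max 1.1
Smallest max regret = 1.1 → D.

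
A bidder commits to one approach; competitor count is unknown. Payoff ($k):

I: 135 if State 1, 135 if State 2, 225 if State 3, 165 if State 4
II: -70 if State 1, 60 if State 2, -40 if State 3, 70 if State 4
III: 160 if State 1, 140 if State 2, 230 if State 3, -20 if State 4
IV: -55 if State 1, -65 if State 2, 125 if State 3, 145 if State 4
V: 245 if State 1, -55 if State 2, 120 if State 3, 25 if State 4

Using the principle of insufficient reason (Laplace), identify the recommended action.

Row averages: I=165, II=5, III=127.5, IV=37.5, V=83.75
Highest average = 165 → I.

I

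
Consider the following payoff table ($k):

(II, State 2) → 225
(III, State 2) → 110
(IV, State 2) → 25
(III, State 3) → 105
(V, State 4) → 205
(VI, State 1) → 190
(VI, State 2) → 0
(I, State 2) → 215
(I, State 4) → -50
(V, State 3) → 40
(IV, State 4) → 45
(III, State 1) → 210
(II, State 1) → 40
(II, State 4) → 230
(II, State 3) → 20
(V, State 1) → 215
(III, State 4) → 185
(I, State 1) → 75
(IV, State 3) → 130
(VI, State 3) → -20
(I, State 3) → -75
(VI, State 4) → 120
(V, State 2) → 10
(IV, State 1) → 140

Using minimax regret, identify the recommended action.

Column bests: State 1=215, State 2=225, State 3=130, State 4=230.
I regrets: 140, 10, 205, 280 → max 280
II regrets: 175, 0, 110, 0 → max 175
III regrets: 5, 115, 25, 45 → max 115
IV regrets: 75, 200, 0, 185 → max 200
V regrets: 0, 215, 90, 25 → max 215
VI regrets: 25, 225, 150, 110 → max 225
Smallest max regret = 115 → III.

III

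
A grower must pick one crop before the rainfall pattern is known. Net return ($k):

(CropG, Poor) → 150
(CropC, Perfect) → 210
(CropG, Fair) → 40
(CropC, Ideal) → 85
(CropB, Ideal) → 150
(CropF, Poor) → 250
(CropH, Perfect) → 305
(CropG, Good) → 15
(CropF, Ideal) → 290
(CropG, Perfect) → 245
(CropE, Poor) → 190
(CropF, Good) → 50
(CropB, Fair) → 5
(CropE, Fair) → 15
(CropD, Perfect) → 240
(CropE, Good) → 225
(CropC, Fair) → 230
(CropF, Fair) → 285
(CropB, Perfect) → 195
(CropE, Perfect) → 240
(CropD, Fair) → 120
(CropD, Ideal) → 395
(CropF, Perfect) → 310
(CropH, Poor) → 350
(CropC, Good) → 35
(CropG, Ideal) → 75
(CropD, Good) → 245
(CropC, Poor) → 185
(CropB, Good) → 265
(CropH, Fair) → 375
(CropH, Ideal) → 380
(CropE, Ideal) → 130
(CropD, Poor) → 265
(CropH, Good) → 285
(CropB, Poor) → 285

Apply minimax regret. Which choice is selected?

Column bests: Poor=350, Fair=375, Good=285, Ideal=395, Perfect=310.
CropF regrets: 100, 90, 235, 105, 0 → max 235
CropC regrets: 165, 145, 250, 310, 100 → max 310
CropG regrets: 200, 335, 270, 320, 65 → max 335
CropE regrets: 160, 360, 60, 265, 70 → max 360
CropH regrets: 0, 0, 0, 15, 5 → max 15
CropB regrets: 65, 370, 20, 245, 115 → max 370
CropD regrets: 85, 255, 40, 0, 70 → max 255
Smallest max regret = 15 → CropH.

CropH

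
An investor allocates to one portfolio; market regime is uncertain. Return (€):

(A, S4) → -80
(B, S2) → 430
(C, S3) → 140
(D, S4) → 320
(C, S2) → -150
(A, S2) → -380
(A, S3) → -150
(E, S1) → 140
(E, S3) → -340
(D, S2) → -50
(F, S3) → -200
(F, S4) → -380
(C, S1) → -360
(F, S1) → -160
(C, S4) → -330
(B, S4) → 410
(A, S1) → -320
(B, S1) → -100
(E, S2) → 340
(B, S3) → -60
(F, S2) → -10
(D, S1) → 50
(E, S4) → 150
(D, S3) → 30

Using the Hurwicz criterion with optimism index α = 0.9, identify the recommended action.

A: 0.9·(-80) + 0.1·(-380) = -110
B: 0.9·430 + 0.1·(-100) = 377
C: 0.9·140 + 0.1·(-360) = 90
D: 0.9·320 + 0.1·(-50) = 283
E: 0.9·340 + 0.1·(-340) = 272
F: 0.9·(-10) + 0.1·(-380) = -47
Highest Hurwicz score = 377 → B.

B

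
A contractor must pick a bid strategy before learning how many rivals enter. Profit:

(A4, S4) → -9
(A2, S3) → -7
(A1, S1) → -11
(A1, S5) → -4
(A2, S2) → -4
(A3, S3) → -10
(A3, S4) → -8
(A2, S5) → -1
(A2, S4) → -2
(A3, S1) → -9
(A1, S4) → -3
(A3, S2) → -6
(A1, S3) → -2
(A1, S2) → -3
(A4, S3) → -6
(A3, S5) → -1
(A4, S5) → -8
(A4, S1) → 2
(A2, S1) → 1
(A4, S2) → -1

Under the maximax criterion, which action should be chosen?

A4

Row maxima: A1=-2, A2=1, A3=-1, A4=2
Best best-case = 2 → A4.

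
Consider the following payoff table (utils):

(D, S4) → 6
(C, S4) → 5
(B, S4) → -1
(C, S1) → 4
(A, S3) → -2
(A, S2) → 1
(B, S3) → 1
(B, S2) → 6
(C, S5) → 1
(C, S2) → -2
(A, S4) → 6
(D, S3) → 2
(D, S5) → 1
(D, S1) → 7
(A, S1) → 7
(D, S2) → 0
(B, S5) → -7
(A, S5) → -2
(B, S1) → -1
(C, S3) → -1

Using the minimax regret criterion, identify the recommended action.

Column bests: S1=7, S2=6, S3=2, S4=6, S5=1.
A regrets: 0, 5, 4, 0, 3 → max 5
B regrets: 8, 0, 1, 7, 8 → max 8
C regrets: 3, 8, 3, 1, 0 → max 8
D regrets: 0, 6, 0, 0, 0 → max 6
Smallest max regret = 5 → A.

A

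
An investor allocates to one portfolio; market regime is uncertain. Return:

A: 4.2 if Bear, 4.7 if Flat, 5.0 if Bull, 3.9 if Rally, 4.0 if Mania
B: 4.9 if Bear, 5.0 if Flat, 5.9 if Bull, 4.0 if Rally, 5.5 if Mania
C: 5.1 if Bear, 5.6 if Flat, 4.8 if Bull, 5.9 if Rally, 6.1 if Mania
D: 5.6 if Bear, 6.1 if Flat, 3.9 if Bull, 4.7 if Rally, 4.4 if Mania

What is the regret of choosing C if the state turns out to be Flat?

Best payoff under Flat is 6.1.
Regret = 6.1 − 5.6 = 0.5.

0.5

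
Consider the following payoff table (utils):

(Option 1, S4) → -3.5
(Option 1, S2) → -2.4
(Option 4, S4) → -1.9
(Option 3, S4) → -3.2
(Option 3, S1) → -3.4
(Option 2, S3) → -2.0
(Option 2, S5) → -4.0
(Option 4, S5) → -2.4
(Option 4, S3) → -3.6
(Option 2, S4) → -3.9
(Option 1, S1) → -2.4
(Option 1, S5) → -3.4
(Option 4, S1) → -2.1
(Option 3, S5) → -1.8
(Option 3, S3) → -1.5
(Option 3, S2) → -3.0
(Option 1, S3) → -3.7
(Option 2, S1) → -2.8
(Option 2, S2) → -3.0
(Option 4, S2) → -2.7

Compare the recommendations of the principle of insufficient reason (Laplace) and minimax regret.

Row averages: Option 1=-3.08, Option 2=-3.14, Option 3=-2.58, Option 4=-2.54
Highest average = -2.54 → Option 4.
Column bests: S1=-2.1, S2=-2.4, S3=-1.5, S4=-1.9, S5=-1.8.
Option 1 regrets: 0.3, 0.0, 2.2, 1.6, 1.6 → max 2.2
Option 2 regrets: 0.7, 0.6, 0.5, 2.0, 2.2 → max 2.2
Option 3 regrets: 1.3, 0.6, 0.0, 1.3, 0.0 → max 1.3
Option 4 regrets: 0.0, 0.3, 2.1, 0.0, 0.6 → max 2.1
Smallest max regret = 1.3 → Option 3.

laplace → Option 4; minimax regret → Option 3 (disagree)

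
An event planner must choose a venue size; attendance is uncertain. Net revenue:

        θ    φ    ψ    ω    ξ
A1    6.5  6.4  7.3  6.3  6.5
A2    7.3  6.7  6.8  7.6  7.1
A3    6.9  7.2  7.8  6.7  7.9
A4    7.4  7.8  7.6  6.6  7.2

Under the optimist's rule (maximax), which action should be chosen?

A3

Row maxima: A1=7.3, A2=7.6, A3=7.9, A4=7.8
Best best-case = 7.9 → A3.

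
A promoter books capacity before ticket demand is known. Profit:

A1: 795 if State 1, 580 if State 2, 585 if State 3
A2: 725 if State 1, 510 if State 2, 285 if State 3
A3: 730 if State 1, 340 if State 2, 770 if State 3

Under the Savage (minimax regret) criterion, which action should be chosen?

A1

Column bests: State 1=795, State 2=580, State 3=770.
A1 regrets: 0, 0, 185 → max 185
A2 regrets: 70, 70, 485 → max 485
A3 regrets: 65, 240, 0 → max 240
Smallest max regret = 185 → A1.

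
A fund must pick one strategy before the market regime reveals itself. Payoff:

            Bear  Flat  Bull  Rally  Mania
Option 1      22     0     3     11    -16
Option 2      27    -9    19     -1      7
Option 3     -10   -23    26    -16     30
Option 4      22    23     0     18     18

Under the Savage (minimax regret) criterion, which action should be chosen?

Option 4

Column bests: Bear=27, Flat=23, Bull=26, Rally=18, Mania=30.
Option 1 regrets: 5, 23, 23, 7, 46 → max 46
Option 2 regrets: 0, 32, 7, 19, 23 → max 32
Option 3 regrets: 37, 46, 0, 34, 0 → max 46
Option 4 regrets: 5, 0, 26, 0, 12 → max 26
Smallest max regret = 26 → Option 4.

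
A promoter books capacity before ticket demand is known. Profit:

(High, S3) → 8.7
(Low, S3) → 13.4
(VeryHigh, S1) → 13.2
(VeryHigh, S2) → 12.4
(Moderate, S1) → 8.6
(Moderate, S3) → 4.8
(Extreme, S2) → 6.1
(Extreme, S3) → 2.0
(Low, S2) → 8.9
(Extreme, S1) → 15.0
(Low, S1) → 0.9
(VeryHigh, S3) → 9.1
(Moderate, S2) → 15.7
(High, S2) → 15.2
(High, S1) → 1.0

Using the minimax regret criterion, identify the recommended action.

Column bests: S1=15.0, S2=15.7, S3=13.4.
Low regrets: 14.1, 6.8, 0.0 → max 14.1
Moderate regrets: 6.4, 0.0, 8.6 → max 8.6
High regrets: 14.0, 0.5, 4.7 → max 14.0
VeryHigh regrets: 1.8, 3.3, 4.3 → max 4.3
Extreme regrets: 0.0, 9.6, 11.4 → max 11.4
Smallest max regret = 4.3 → VeryHigh.

VeryHigh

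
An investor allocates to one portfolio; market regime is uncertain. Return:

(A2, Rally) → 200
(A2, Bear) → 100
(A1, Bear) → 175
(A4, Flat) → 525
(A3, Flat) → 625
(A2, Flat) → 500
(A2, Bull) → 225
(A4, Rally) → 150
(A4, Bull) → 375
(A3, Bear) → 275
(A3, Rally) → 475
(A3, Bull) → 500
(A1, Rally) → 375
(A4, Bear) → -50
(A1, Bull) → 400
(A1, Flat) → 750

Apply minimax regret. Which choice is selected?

A1

Column bests: Bear=275, Flat=750, Bull=500, Rally=475.
A1 regrets: 100, 0, 100, 100 → max 100
A2 regrets: 175, 250, 275, 275 → max 275
A3 regrets: 0, 125, 0, 0 → max 125
A4 regrets: 325, 225, 125, 325 → max 325
Smallest max regret = 100 → A1.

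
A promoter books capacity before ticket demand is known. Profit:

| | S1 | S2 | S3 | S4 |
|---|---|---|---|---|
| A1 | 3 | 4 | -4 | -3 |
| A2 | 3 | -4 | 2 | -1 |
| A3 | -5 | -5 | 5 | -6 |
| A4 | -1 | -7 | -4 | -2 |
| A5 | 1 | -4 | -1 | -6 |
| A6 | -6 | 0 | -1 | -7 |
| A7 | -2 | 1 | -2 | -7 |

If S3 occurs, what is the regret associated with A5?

Best payoff under S3 is 5.
Regret = 5 − (-1) = 6.

6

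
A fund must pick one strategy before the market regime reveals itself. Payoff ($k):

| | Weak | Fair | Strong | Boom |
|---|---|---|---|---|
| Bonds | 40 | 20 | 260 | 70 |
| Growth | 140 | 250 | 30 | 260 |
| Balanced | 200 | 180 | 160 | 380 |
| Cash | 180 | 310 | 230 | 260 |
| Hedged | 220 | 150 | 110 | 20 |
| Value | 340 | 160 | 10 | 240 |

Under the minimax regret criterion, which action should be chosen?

Column bests: Weak=340, Fair=310, Strong=260, Boom=380.
Bonds regrets: 300, 290, 0, 310 → max 310
Growth regrets: 200, 60, 230, 120 → max 230
Balanced regrets: 140, 130, 100, 0 → max 140
Cash regrets: 160, 0, 30, 120 → max 160
Hedged regrets: 120, 160, 150, 360 → max 360
Value regrets: 0, 150, 250, 140 → max 250
Smallest max regret = 140 → Balanced.

Balanced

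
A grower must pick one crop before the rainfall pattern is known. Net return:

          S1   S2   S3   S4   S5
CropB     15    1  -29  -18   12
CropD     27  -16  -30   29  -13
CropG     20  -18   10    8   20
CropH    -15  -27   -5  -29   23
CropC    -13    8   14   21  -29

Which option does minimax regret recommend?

Column bests: S1=27, S2=8, S3=14, S4=29, S5=23.
CropB regrets: 12, 7, 43, 47, 11 → max 47
CropD regrets: 0, 24, 44, 0, 36 → max 44
CropG regrets: 7, 26, 4, 21, 3 → max 26
CropH regrets: 42, 35, 19, 58, 0 → max 58
CropC regrets: 40, 0, 0, 8, 52 → max 52
Smallest max regret = 26 → CropG.

CropG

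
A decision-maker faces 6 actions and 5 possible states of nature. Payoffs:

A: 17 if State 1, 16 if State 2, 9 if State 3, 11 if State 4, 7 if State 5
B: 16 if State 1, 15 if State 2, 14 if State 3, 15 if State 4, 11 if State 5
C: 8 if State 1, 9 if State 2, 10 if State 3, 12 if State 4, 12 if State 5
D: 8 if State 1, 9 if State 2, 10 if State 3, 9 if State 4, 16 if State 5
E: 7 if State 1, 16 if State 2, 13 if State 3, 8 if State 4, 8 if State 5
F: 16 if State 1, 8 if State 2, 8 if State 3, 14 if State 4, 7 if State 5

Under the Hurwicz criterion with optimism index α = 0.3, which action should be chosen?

B

A: 0.3·17 + 0.7·7 = 10
B: 0.3·16 + 0.7·11 = 12.5
C: 0.3·12 + 0.7·8 = 9.2
D: 0.3·16 + 0.7·8 = 10.4
E: 0.3·16 + 0.7·7 = 9.7
F: 0.3·16 + 0.7·7 = 9.7
Highest Hurwicz score = 12.5 → B.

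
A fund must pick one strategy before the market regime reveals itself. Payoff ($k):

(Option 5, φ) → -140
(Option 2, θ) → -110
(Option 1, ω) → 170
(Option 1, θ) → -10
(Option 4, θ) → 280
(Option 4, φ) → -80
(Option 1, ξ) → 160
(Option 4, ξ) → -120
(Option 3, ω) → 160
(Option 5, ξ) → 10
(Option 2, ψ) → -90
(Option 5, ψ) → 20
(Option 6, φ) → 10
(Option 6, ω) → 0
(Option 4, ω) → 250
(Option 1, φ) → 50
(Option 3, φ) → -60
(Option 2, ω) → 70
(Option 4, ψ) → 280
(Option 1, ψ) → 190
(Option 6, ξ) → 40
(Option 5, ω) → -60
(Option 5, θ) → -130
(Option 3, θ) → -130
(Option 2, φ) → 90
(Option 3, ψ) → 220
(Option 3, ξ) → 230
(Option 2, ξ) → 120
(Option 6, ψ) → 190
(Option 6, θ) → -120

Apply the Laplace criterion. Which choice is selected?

Option 4

Row averages: Option 1=112, Option 2=16, Option 3=84, Option 4=122, Option 5=-60, Option 6=24
Highest average = 122 → Option 4.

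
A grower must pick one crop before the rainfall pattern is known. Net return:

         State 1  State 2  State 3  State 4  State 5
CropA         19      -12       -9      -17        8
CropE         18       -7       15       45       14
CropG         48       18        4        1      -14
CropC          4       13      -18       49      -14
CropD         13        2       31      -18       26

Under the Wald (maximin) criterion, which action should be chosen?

CropE

Row minima: CropA=-17, CropE=-7, CropG=-14, CropC=-18, CropD=-18
Best worst-case = -7 → CropE.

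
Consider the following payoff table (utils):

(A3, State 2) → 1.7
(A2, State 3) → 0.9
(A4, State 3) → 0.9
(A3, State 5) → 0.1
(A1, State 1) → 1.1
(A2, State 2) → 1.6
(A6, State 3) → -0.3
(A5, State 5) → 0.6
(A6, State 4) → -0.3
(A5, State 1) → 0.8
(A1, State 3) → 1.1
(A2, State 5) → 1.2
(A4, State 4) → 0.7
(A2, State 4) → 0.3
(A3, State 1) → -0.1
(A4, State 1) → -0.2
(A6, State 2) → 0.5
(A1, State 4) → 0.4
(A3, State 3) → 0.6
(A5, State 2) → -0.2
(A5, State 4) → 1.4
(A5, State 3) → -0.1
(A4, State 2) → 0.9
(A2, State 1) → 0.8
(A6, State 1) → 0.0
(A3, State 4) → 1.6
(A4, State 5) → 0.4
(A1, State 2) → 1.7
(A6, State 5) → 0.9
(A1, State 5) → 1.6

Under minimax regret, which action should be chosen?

Column bests: State 1=1.1, State 2=1.7, State 3=1.1, State 4=1.6, State 5=1.6.
A1 regrets: 0.0, 0.0, 0.0, 1.2, 0.0 → max 1.2
A2 regrets: 0.3, 0.1, 0.2, 1.3, 0.4 → max 1.3
A3 regrets: 1.2, 0.0, 0.5, 0.0, 1.5 → max 1.5
A4 regrets: 1.3, 0.8, 0.2, 0.9, 1.2 → max 1.3
A5 regrets: 0.3, 1.9, 1.2, 0.2, 1.0 → max 1.9
A6 regrets: 1.1, 1.2, 1.4, 1.9, 0.7 → max 1.9
Smallest max regret = 1.2 → A1.

A1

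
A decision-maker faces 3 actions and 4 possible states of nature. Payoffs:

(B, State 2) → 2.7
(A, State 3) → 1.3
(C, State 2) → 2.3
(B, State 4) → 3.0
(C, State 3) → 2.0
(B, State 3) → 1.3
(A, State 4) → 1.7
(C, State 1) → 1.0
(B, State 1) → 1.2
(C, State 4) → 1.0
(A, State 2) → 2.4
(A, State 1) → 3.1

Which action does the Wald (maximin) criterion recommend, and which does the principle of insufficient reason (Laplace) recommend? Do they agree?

Row minima: A=1.3, B=1.2, C=1.0
Best worst-case = 1.3 → A.
Row averages: A=2.125, B=2.05, C=1.575
Highest average = 2.125 → A.

maximin → A; laplace → A (agree)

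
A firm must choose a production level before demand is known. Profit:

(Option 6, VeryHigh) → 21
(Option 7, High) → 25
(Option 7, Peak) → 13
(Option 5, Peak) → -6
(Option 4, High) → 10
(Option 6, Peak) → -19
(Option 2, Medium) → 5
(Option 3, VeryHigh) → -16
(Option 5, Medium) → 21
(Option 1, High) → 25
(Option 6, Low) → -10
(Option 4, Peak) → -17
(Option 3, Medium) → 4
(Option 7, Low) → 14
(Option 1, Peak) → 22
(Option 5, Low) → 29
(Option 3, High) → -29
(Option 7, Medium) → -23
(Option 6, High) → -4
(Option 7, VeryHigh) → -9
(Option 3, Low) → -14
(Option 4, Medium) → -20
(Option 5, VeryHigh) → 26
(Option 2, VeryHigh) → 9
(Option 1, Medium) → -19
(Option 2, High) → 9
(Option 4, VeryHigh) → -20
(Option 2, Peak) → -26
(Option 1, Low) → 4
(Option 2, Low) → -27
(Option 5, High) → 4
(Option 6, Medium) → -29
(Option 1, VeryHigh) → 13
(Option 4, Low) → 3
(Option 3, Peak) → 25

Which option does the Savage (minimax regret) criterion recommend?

Column bests: Low=29, Medium=21, High=25, VeryHigh=26, Peak=25.
Option 1 regrets: 25, 40, 0, 13, 3 → max 40
Option 2 regrets: 56, 16, 16, 17, 51 → max 56
Option 3 regrets: 43, 17, 54, 42, 0 → max 54
Option 4 regrets: 26, 41, 15, 46, 42 → max 46
Option 5 regrets: 0, 0, 21, 0, 31 → max 31
Option 6 regrets: 39, 50, 29, 5, 44 → max 50
Option 7 regrets: 15, 44, 0, 35, 12 → max 44
Smallest max regret = 31 → Option 5.

Option 5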